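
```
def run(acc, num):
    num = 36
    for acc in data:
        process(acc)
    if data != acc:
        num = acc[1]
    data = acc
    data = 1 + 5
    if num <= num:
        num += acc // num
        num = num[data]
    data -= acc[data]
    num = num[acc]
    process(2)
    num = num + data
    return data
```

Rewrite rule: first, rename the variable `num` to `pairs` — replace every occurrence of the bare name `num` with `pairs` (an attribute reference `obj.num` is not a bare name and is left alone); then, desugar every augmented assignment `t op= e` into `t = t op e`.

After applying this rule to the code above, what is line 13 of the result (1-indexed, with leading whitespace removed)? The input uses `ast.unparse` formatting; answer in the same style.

pairs = pairs[acc]

Transformed code:
def run(acc, pairs):
    pairs = 36
    for acc in data:
        process(acc)
    if data != acc:
        pairs = acc[1]
    data = acc
    data = 1 + 5
    if pairs <= pairs:
        pairs = pairs + acc // pairs
        pairs = pairs[data]
    data = data - acc[data]
    pairs = pairs[acc]
    process(2)
    pairs = pairs + data
    return data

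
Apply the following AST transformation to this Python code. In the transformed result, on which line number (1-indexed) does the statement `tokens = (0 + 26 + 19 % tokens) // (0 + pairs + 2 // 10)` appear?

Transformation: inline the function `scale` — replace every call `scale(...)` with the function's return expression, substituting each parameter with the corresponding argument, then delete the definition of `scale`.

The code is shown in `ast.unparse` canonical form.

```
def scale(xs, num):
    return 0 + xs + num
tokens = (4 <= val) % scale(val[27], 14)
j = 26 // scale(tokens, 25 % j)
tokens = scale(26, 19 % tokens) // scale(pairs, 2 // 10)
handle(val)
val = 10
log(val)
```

Transformed code:
tokens = (4 <= val) % (0 + val[27] + 14)
j = 26 // (0 + tokens + 25 % j)
tokens = (0 + 26 + 19 % tokens) // (0 + pairs + 2 // 10)
handle(val)
val = 10
log(val)

3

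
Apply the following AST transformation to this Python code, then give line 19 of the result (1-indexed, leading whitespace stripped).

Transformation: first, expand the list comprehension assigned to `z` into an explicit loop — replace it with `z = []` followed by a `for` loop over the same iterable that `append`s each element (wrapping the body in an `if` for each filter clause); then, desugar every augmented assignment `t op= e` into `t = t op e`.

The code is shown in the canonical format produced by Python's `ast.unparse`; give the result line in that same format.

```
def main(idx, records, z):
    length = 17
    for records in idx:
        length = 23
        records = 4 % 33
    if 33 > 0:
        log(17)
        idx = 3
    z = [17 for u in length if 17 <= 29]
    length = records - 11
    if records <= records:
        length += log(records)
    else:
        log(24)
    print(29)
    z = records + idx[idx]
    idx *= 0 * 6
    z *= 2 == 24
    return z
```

z = records + idx[idx]

Transformed code:
def main(idx, records, z):
    length = 17
    for records in idx:
        length = 23
        records = 4 % 33
    if 33 > 0:
        log(17)
        idx = 3
    z = []
    for u in length:
        if 17 <= 29:
            z.append(17)
    length = records - 11
    if records <= records:
        length = length + log(records)
    else:
        log(24)
    print(29)
    z = records + idx[idx]
    idx = idx * (0 * 6)
    z = z * (2 == 24)
    return z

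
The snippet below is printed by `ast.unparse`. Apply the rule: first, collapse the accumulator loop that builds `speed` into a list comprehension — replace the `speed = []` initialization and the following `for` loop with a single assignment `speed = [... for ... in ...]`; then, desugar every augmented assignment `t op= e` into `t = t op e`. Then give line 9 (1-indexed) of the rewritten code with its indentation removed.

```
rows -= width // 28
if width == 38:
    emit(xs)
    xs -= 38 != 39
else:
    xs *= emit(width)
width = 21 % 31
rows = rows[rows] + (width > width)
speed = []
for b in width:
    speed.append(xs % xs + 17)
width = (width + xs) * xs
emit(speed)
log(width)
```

Transformed code:
rows = rows - width // 28
if width == 38:
    emit(xs)
    xs = xs - (38 != 39)
else:
    xs = xs * emit(width)
width = 21 % 31
rows = rows[rows] + (width > width)
speed = [xs % xs + 17 for b in width]
width = (width + xs) * xs
emit(speed)
log(width)

speed = [xs % xs + 17 for b in width]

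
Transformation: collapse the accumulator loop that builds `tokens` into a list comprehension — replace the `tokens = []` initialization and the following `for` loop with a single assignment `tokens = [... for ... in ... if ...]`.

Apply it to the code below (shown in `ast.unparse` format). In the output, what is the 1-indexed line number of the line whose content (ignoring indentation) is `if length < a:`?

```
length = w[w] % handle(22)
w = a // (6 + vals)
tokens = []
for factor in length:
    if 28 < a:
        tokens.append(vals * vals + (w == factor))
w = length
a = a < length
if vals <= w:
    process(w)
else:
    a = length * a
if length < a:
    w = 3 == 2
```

10

Transformed code:
length = w[w] % handle(22)
w = a // (6 + vals)
tokens = [vals * vals + (w == factor) for factor in length if 28 < a]
w = length
a = a < length
if vals <= w:
    process(w)
else:
    a = length * a
if length < a:
    w = 3 == 2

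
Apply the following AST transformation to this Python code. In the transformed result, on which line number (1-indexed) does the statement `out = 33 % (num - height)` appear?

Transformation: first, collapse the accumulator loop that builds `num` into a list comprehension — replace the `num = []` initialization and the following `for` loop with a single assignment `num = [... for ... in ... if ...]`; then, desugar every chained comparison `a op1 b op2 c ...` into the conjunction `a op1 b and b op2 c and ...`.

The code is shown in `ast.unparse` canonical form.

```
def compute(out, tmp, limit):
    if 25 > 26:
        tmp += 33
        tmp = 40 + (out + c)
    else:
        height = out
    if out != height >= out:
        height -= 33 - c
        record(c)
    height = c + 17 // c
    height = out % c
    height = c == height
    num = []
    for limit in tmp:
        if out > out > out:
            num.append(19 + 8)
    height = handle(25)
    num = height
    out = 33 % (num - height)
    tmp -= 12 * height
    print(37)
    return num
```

16

Transformed code:
def compute(out, tmp, limit):
    if 25 > 26:
        tmp += 33
        tmp = 40 + (out + c)
    else:
        height = out
    if out != height and height >= out:
        height -= 33 - c
        record(c)
    height = c + 17 // c
    height = out % c
    height = c == height
    num = [19 + 8 for limit in tmp if out > out and out > out]
    height = handle(25)
    num = height
    out = 33 % (num - height)
    tmp -= 12 * height
    print(37)
    return num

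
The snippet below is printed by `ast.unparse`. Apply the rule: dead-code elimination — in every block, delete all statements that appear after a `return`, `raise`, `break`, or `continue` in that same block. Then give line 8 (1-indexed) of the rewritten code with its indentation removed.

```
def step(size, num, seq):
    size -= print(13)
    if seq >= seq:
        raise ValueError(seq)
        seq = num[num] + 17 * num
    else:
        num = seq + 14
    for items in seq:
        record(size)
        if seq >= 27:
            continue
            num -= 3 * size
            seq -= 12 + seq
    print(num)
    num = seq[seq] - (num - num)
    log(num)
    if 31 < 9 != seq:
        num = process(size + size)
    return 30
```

record(size)

Transformed code:
def step(size, num, seq):
    size -= print(13)
    if seq >= seq:
        raise ValueError(seq)
    else:
        num = seq + 14
    for items in seq:
        record(size)
        if seq >= 27:
            continue
    print(num)
    num = seq[seq] - (num - num)
    log(num)
    if 31 < 9 != seq:
        num = process(size + size)
    return 30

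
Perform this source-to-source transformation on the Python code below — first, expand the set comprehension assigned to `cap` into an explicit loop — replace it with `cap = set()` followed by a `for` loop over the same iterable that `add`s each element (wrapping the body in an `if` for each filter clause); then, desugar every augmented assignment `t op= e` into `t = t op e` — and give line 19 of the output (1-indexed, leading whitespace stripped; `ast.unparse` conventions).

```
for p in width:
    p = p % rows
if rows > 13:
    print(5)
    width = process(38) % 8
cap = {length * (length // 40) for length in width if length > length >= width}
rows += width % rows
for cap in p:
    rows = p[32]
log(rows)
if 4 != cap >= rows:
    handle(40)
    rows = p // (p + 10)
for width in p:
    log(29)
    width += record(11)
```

width = width + record(11)

Transformed code:
for p in width:
    p = p % rows
if rows > 13:
    print(5)
    width = process(38) % 8
cap = set()
for length in width:
    if length > length >= width:
        cap.add(length * (length // 40))
rows = rows + width % rows
for cap in p:
    rows = p[32]
log(rows)
if 4 != cap >= rows:
    handle(40)
    rows = p // (p + 10)
for width in p:
    log(29)
    width = width + record(11)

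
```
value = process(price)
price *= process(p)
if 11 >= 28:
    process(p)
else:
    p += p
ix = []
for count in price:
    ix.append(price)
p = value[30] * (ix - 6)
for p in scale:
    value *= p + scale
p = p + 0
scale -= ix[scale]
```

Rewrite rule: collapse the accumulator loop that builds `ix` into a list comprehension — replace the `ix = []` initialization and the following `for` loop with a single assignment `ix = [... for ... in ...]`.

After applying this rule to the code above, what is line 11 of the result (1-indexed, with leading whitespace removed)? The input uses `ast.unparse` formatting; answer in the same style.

p = p + 0

Transformed code:
value = process(price)
price *= process(p)
if 11 >= 28:
    process(p)
else:
    p += p
ix = [price for count in price]
p = value[30] * (ix - 6)
for p in scale:
    value *= p + scale
p = p + 0
scale -= ix[scale]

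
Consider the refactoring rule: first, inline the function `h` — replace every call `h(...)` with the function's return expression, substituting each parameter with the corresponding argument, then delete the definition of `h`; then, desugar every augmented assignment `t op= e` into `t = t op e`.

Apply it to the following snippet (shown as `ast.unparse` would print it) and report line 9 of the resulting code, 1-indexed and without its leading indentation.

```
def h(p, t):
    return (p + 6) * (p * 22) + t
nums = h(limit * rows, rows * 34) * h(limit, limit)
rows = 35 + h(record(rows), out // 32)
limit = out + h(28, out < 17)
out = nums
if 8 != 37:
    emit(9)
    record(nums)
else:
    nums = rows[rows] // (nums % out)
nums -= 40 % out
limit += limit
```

nums = rows[rows] // (nums % out)

Transformed code:
nums = ((limit * rows + 6) * (limit * rows * 22) + rows * 34) * ((limit + 6) * (limit * 22) + limit)
rows = 35 + ((record(rows) + 6) * (record(rows) * 22) + out // 32)
limit = out + ((28 + 6) * (28 * 22) + (out < 17))
out = nums
if 8 != 37:
    emit(9)
    record(nums)
else:
    nums = rows[rows] // (nums % out)
nums = nums - 40 % out
limit = limit + limit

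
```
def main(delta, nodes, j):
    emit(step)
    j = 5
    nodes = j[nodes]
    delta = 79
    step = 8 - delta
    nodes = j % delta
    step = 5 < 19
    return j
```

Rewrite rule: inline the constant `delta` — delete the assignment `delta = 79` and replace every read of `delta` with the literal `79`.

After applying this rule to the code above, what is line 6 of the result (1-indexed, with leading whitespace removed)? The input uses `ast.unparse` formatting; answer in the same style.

nodes = j % 79

Transformed code:
def main(delta, nodes, j):
    emit(step)
    j = 5
    nodes = j[nodes]
    step = 8 - 79
    nodes = j % 79
    step = 5 < 19
    return j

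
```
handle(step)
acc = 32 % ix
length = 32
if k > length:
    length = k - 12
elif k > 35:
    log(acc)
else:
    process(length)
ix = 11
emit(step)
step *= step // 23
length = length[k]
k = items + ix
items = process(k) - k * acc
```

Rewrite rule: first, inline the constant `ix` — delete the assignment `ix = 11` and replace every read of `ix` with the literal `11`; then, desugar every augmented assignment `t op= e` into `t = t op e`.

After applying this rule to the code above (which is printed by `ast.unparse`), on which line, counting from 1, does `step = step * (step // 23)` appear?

11

Transformed code:
handle(step)
acc = 32 % 11
length = 32
if k > length:
    length = k - 12
elif k > 35:
    log(acc)
else:
    process(length)
emit(step)
step = step * (step // 23)
length = length[k]
k = items + 11
items = process(k) - k * acc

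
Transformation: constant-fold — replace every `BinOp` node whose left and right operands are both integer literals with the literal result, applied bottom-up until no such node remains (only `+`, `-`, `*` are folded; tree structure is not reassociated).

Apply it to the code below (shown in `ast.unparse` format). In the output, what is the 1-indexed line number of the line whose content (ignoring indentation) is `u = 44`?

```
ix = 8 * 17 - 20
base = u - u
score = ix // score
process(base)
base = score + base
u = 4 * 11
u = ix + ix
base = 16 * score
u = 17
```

6

Transformed code:
ix = 116
base = u - u
score = ix // score
process(base)
base = score + base
u = 44
u = ix + ix
base = 16 * score
u = 17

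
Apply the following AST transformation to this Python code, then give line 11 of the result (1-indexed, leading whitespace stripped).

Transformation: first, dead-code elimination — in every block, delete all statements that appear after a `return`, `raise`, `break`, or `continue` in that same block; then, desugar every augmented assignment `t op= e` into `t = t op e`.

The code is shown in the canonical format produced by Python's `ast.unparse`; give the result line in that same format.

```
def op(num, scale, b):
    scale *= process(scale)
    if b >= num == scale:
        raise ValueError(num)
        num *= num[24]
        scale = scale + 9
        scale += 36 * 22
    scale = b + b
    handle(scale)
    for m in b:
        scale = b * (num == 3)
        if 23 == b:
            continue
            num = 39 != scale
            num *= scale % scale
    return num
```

return num

Transformed code:
def op(num, scale, b):
    scale = scale * process(scale)
    if b >= num == scale:
        raise ValueError(num)
    scale = b + b
    handle(scale)
    for m in b:
        scale = b * (num == 3)
        if 23 == b:
            continue
    return num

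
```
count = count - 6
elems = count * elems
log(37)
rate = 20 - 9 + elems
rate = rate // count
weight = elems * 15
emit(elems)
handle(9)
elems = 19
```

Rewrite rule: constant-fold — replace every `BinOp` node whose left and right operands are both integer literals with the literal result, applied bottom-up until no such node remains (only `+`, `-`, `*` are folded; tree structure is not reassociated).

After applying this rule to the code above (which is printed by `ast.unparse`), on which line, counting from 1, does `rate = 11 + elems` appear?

Transformed code:
count = count - 6
elems = count * elems
log(37)
rate = 11 + elems
rate = rate // count
weight = elems * 15
emit(elems)
handle(9)
elems = 19

4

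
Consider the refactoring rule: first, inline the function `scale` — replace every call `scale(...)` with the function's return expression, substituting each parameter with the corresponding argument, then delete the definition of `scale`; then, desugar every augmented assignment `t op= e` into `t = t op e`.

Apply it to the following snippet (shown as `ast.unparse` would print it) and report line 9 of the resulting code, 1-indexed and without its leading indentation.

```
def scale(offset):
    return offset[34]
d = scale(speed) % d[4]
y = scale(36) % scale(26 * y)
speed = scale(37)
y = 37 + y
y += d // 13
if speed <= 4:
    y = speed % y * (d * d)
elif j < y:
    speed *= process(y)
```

Transformed code:
d = speed[34] % d[4]
y = 36[34] % (26 * y)[34]
speed = 37[34]
y = 37 + y
y = y + d // 13
if speed <= 4:
    y = speed % y * (d * d)
elif j < y:
    speed = speed * process(y)

speed = speed * process(y)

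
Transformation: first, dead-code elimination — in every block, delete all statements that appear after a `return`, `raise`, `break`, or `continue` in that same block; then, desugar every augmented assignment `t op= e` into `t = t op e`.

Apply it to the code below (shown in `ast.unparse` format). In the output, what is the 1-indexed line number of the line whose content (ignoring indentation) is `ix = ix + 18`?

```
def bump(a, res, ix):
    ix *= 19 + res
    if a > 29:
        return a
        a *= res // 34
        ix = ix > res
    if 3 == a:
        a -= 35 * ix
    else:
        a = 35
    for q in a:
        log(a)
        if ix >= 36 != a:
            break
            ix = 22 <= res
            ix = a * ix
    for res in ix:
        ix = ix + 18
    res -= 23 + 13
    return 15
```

14

Transformed code:
def bump(a, res, ix):
    ix = ix * (19 + res)
    if a > 29:
        return a
    if 3 == a:
        a = a - 35 * ix
    else:
        a = 35
    for q in a:
        log(a)
        if ix >= 36 != a:
            break
    for res in ix:
        ix = ix + 18
    res = res - (23 + 13)
    return 15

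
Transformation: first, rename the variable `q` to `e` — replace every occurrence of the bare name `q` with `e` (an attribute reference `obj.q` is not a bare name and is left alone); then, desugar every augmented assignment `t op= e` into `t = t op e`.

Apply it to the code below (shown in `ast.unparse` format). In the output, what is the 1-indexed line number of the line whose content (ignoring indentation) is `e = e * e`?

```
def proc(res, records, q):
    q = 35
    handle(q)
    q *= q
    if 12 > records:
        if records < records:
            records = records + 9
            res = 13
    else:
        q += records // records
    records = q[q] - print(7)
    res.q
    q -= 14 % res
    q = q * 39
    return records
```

Transformed code:
def proc(res, records, e):
    e = 35
    handle(e)
    e = e * e
    if 12 > records:
        if records < records:
            records = records + 9
            res = 13
    else:
        e = e + records // records
    records = e[e] - print(7)
    res.q
    e = e - 14 % res
    e = e * 39
    return records

4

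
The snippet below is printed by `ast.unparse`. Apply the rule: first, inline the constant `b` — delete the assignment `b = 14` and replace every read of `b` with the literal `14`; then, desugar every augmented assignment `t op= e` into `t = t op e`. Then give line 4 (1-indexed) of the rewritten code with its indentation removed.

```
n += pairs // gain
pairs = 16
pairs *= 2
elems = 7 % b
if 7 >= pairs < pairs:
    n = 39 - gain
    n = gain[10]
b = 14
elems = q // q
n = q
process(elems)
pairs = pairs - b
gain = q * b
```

elems = 7 % 14

Transformed code:
n = n + pairs // gain
pairs = 16
pairs = pairs * 2
elems = 7 % 14
if 7 >= pairs < pairs:
    n = 39 - gain
    n = gain[10]
elems = q // q
n = q
process(elems)
pairs = pairs - 14
gain = q * 14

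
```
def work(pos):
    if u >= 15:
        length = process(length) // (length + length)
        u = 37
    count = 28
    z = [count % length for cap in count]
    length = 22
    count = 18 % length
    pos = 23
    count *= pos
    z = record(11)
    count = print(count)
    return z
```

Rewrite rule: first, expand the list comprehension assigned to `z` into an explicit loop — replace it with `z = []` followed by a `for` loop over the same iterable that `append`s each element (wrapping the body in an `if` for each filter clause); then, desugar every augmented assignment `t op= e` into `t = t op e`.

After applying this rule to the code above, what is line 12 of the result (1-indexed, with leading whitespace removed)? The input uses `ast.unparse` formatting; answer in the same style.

Transformed code:
def work(pos):
    if u >= 15:
        length = process(length) // (length + length)
        u = 37
    count = 28
    z = []
    for cap in count:
        z.append(count % length)
    length = 22
    count = 18 % length
    pos = 23
    count = count * pos
    z = record(11)
    count = print(count)
    return z

count = count * pos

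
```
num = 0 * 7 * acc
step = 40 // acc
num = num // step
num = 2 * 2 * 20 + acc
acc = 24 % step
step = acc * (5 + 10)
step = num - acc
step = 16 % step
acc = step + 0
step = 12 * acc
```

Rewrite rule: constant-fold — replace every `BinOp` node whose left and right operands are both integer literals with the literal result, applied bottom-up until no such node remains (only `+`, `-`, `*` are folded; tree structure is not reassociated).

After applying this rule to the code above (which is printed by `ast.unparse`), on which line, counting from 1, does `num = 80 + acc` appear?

Transformed code:
num = 0 * acc
step = 40 // acc
num = num // step
num = 80 + acc
acc = 24 % step
step = acc * 15
step = num - acc
step = 16 % step
acc = step + 0
step = 12 * acc

4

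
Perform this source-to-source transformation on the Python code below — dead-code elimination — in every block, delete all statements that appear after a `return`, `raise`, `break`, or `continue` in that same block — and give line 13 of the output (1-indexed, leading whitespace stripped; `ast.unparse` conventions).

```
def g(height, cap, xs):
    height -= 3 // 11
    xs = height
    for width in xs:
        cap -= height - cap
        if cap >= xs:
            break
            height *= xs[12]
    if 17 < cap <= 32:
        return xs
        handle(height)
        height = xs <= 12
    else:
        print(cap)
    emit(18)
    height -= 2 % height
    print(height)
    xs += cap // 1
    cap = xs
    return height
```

height -= 2 % height

Transformed code:
def g(height, cap, xs):
    height -= 3 // 11
    xs = height
    for width in xs:
        cap -= height - cap
        if cap >= xs:
            break
    if 17 < cap <= 32:
        return xs
    else:
        print(cap)
    emit(18)
    height -= 2 % height
    print(height)
    xs += cap // 1
    cap = xs
    return height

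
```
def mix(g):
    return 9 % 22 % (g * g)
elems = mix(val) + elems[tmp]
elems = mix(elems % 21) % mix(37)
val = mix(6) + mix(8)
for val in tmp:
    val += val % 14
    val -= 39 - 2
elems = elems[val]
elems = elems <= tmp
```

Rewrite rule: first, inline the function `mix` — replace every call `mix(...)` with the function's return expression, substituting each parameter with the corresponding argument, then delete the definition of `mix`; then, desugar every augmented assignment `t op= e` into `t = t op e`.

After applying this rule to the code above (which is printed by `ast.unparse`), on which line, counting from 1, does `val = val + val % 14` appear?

5

Transformed code:
elems = 9 % 22 % (val * val) + elems[tmp]
elems = 9 % 22 % (elems % 21 * (elems % 21)) % (9 % 22 % (37 * 37))
val = 9 % 22 % (6 * 6) + 9 % 22 % (8 * 8)
for val in tmp:
    val = val + val % 14
    val = val - (39 - 2)
elems = elems[val]
elems = elems <= tmp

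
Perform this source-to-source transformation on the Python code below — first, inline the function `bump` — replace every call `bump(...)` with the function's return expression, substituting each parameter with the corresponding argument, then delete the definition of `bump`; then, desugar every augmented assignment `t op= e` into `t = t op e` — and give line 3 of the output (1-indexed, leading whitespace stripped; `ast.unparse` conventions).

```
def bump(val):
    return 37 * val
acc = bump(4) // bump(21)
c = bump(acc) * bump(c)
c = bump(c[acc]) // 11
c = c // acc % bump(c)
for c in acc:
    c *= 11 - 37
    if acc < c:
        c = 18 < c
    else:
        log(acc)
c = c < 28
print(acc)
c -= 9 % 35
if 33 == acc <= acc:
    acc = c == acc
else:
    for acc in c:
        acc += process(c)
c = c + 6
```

c = 37 * c[acc] // 11

Transformed code:
acc = 37 * 4 // (37 * 21)
c = 37 * acc * (37 * c)
c = 37 * c[acc] // 11
c = c // acc % (37 * c)
for c in acc:
    c = c * (11 - 37)
    if acc < c:
        c = 18 < c
    else:
        log(acc)
c = c < 28
print(acc)
c = c - 9 % 35
if 33 == acc <= acc:
    acc = c == acc
else:
    for acc in c:
        acc = acc + process(c)
c = c + 6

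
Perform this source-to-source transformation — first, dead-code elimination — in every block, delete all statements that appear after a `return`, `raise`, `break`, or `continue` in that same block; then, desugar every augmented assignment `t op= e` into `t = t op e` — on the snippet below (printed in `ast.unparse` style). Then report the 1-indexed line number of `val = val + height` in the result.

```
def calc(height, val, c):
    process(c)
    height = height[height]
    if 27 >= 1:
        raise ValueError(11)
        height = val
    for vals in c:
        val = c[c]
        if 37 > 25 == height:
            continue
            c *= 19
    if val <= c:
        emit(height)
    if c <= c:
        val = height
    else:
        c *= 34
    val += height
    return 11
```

16

Transformed code:
def calc(height, val, c):
    process(c)
    height = height[height]
    if 27 >= 1:
        raise ValueError(11)
    for vals in c:
        val = c[c]
        if 37 > 25 == height:
            continue
    if val <= c:
        emit(height)
    if c <= c:
        val = height
    else:
        c = c * 34
    val = val + height
    return 11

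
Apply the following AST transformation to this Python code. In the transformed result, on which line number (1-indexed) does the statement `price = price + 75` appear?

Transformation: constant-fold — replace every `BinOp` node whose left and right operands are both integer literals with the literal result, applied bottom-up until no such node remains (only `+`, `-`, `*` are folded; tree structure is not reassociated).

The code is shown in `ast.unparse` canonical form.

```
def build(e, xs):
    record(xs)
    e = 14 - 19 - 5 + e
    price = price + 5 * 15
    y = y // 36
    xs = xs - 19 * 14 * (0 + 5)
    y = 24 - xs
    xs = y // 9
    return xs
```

Transformed code:
def build(e, xs):
    record(xs)
    e = -10 + e
    price = price + 75
    y = y // 36
    xs = xs - 1330
    y = 24 - xs
    xs = y // 9
    return xs

4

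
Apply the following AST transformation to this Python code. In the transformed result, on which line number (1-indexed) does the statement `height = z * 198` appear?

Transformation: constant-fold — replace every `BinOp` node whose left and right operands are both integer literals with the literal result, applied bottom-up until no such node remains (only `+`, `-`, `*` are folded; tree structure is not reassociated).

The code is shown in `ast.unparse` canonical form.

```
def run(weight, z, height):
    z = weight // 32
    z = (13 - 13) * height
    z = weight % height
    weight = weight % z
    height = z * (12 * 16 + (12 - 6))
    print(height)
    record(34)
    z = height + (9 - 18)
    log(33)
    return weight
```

6

Transformed code:
def run(weight, z, height):
    z = weight // 32
    z = 0 * height
    z = weight % height
    weight = weight % z
    height = z * 198
    print(height)
    record(34)
    z = height + -9
    log(33)
    return weight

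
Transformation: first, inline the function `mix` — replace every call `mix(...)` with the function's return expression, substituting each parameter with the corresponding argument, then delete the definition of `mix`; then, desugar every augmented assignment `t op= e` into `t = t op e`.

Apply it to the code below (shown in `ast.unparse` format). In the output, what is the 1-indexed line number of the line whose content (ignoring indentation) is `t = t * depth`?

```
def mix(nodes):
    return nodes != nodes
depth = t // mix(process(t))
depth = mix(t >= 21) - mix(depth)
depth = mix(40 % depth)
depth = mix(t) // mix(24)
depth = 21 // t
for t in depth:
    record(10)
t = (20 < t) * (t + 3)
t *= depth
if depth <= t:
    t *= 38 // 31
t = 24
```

Transformed code:
depth = t // (process(t) != process(t))
depth = ((t >= 21) != (t >= 21)) - (depth != depth)
depth = 40 % depth != 40 % depth
depth = (t != t) // (24 != 24)
depth = 21 // t
for t in depth:
    record(10)
t = (20 < t) * (t + 3)
t = t * depth
if depth <= t:
    t = t * (38 // 31)
t = 24

9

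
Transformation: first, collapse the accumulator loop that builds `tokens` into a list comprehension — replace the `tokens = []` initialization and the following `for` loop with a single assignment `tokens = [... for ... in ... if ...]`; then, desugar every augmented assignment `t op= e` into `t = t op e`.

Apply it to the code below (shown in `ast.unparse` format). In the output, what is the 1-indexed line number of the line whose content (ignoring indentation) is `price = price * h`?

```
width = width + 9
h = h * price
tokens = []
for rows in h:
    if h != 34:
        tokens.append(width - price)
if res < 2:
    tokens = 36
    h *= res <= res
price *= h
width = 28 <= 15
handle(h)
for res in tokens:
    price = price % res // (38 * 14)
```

Transformed code:
width = width + 9
h = h * price
tokens = [width - price for rows in h if h != 34]
if res < 2:
    tokens = 36
    h = h * (res <= res)
price = price * h
width = 28 <= 15
handle(h)
for res in tokens:
    price = price % res // (38 * 14)

7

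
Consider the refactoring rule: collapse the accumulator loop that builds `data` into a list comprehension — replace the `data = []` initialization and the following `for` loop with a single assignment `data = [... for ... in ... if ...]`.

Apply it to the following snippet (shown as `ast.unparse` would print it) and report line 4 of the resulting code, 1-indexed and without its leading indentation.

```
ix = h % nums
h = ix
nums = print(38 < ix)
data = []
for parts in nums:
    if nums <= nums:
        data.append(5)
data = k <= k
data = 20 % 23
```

data = [5 for parts in nums if nums <= nums]

Transformed code:
ix = h % nums
h = ix
nums = print(38 < ix)
data = [5 for parts in nums if nums <= nums]
data = k <= k
data = 20 % 23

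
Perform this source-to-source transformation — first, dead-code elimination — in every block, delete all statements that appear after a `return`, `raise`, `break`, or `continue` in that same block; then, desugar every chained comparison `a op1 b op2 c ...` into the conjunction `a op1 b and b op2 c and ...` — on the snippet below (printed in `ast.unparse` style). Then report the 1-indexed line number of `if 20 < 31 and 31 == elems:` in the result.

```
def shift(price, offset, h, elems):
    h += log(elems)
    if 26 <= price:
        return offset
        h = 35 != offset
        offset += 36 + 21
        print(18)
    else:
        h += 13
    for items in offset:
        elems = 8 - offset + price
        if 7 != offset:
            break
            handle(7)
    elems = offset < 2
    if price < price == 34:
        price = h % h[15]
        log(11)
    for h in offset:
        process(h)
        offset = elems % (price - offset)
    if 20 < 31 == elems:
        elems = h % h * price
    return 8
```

Transformed code:
def shift(price, offset, h, elems):
    h += log(elems)
    if 26 <= price:
        return offset
    else:
        h += 13
    for items in offset:
        elems = 8 - offset + price
        if 7 != offset:
            break
    elems = offset < 2
    if price < price and price == 34:
        price = h % h[15]
        log(11)
    for h in offset:
        process(h)
        offset = elems % (price - offset)
    if 20 < 31 and 31 == elems:
        elems = h % h * price
    return 8

18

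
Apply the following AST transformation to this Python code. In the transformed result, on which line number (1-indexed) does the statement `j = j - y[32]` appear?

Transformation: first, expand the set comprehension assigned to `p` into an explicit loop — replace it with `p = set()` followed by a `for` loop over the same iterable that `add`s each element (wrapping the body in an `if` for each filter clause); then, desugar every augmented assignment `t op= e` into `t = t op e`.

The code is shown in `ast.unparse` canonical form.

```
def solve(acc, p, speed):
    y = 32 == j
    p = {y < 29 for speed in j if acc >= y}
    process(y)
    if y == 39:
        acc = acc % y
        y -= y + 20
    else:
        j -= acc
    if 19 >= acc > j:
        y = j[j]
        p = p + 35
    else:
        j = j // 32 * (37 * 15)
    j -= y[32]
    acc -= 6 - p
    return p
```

18

Transformed code:
def solve(acc, p, speed):
    y = 32 == j
    p = set()
    for speed in j:
        if acc >= y:
            p.add(y < 29)
    process(y)
    if y == 39:
        acc = acc % y
        y = y - (y + 20)
    else:
        j = j - acc
    if 19 >= acc > j:
        y = j[j]
        p = p + 35
    else:
        j = j // 32 * (37 * 15)
    j = j - y[32]
    acc = acc - (6 - p)
    return p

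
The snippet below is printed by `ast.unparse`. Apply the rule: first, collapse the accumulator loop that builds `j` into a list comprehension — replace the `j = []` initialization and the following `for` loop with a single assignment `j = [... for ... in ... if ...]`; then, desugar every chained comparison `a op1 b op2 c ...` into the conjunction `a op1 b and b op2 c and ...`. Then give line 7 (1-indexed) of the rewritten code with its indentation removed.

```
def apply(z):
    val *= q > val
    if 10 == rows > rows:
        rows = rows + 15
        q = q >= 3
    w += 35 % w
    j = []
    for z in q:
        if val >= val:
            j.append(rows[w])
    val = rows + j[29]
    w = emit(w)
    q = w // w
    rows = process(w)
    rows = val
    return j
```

Transformed code:
def apply(z):
    val *= q > val
    if 10 == rows and rows > rows:
        rows = rows + 15
        q = q >= 3
    w += 35 % w
    j = [rows[w] for z in q if val >= val]
    val = rows + j[29]
    w = emit(w)
    q = w // w
    rows = process(w)
    rows = val
    return j

j = [rows[w] for z in q if val >= val]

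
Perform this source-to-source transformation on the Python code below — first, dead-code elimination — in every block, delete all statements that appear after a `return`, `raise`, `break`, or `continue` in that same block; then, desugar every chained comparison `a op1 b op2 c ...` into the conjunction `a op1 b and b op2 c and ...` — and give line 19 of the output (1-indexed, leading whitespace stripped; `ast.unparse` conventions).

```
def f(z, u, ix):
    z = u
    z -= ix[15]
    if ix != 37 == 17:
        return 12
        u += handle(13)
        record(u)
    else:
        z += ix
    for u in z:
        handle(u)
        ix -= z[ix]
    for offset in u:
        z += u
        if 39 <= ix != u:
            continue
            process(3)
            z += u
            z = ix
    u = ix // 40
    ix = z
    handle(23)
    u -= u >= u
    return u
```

return u

Transformed code:
def f(z, u, ix):
    z = u
    z -= ix[15]
    if ix != 37 and 37 == 17:
        return 12
    else:
        z += ix
    for u in z:
        handle(u)
        ix -= z[ix]
    for offset in u:
        z += u
        if 39 <= ix and ix != u:
            continue
    u = ix // 40
    ix = z
    handle(23)
    u -= u >= u
    return u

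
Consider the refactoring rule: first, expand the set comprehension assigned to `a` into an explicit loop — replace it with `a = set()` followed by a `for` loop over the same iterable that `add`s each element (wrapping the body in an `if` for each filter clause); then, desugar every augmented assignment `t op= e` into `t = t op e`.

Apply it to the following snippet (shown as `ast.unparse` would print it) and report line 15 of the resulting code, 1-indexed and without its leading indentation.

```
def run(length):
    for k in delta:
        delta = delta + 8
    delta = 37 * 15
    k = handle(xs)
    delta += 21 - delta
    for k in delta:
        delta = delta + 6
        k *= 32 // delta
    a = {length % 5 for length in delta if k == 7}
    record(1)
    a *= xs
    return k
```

Transformed code:
def run(length):
    for k in delta:
        delta = delta + 8
    delta = 37 * 15
    k = handle(xs)
    delta = delta + (21 - delta)
    for k in delta:
        delta = delta + 6
        k = k * (32 // delta)
    a = set()
    for length in delta:
        if k == 7:
            a.add(length % 5)
    record(1)
    a = a * xs
    return k

a = a * xs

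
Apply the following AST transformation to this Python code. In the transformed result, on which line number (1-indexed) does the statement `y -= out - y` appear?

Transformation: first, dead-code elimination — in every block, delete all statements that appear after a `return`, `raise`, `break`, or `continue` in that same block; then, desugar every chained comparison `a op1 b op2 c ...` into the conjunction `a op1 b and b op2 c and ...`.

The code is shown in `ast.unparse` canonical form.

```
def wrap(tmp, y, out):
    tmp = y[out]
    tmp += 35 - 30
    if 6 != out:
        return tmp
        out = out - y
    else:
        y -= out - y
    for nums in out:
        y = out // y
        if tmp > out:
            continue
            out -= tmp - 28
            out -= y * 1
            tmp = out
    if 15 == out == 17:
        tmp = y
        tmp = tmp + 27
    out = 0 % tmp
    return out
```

Transformed code:
def wrap(tmp, y, out):
    tmp = y[out]
    tmp += 35 - 30
    if 6 != out:
        return tmp
    else:
        y -= out - y
    for nums in out:
        y = out // y
        if tmp > out:
            continue
    if 15 == out and out == 17:
        tmp = y
        tmp = tmp + 27
    out = 0 % tmp
    return out

7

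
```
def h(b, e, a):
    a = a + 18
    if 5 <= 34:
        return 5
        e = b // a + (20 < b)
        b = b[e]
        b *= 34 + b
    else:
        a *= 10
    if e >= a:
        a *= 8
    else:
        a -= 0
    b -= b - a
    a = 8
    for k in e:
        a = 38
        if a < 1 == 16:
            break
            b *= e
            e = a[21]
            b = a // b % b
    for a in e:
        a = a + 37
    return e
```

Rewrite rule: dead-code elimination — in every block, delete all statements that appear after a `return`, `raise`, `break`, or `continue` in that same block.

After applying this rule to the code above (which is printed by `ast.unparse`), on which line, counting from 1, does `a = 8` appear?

12

Transformed code:
def h(b, e, a):
    a = a + 18
    if 5 <= 34:
        return 5
    else:
        a *= 10
    if e >= a:
        a *= 8
    else:
        a -= 0
    b -= b - a
    a = 8
    for k in e:
        a = 38
        if a < 1 == 16:
            break
    for a in e:
        a = a + 37
    return e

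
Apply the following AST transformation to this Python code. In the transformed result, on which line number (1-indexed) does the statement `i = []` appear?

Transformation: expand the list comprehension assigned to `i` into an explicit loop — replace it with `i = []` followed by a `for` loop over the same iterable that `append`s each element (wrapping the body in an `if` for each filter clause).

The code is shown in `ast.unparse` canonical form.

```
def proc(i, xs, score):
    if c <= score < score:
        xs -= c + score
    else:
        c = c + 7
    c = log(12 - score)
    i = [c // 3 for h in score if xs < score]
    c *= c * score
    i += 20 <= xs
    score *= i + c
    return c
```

Transformed code:
def proc(i, xs, score):
    if c <= score < score:
        xs -= c + score
    else:
        c = c + 7
    c = log(12 - score)
    i = []
    for h in score:
        if xs < score:
            i.append(c // 3)
    c *= c * score
    i += 20 <= xs
    score *= i + c
    return c

7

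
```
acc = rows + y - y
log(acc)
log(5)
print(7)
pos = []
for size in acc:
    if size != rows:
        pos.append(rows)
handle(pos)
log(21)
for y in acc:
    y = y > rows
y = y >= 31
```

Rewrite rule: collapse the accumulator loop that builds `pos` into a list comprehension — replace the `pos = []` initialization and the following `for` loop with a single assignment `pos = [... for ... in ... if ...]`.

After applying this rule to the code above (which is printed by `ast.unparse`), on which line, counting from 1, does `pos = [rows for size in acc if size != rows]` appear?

5

Transformed code:
acc = rows + y - y
log(acc)
log(5)
print(7)
pos = [rows for size in acc if size != rows]
handle(pos)
log(21)
for y in acc:
    y = y > rows
y = y >= 31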